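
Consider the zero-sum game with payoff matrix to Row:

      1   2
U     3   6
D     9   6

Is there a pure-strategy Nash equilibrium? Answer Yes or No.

Row minima: U → 3, D → 6; maximin = 6.
Column maxima: 1 → 9, 2 → 6; minimax = 6.
maximin = minimax = 6, so a saddle point exists.

Yes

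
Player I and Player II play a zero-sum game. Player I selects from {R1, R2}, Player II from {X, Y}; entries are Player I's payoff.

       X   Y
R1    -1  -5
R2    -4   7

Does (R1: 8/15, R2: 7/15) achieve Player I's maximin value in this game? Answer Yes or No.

Against X this mix gives (8/15)·(-1) + (7/15)·(-4) = -12/5.
Against Y this mix gives (8/15)·(-5) + (7/15)·7 = 3/5.
Player II will play X, holding Player I to -12/5. Shifting weight toward the row that does better against X would raise this floor (the equalizing mix achieves -9/5 against both X and Y), so the proposed strategy is not optimal.

No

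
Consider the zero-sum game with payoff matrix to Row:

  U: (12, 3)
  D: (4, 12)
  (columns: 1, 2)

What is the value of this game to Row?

Row minima: U → 3, D → 4; maximin = 4.
Column maxima: 1 → 12, 2 → 12; minimax = 12.
4 ≠ 12, so there is no saddle point; optimal play is mixed.
Let Row play U with probability p. Expected payoff against 1: 12p + 4(1−p) = 8p + 4; against 2: 3p + 12(1−p) = −9p + 12.
Setting these equal: 8p + 4 = −9p + 12 ⇒ 17p = 8 ⇒ p = 8/17, and the value is (8)·(8/17) + 4 = 132/17.
For Column: with q = P(1), equating U's and D's payoffs gives 9q + 3 = −8q + 12 ⇒ q = 9/17.

132/17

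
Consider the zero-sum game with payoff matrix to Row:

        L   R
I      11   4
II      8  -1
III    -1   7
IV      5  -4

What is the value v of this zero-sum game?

Row minima: I → 4, II → -1, III → -1, IV → -4; maximin = 4.
Column maxima: L → 11, R → 7; minimax = 7.
4 ≠ 7, so there is no saddle point; optimal play is mixed.
II is strictly dominated by I, so Row never plays it.
IV is strictly dominated by I, so Row never plays it.
On the remaining 2×2 (I, III vs L, R):
Let Row play I with probability p. Expected payoff against L: 11p + (-1)(1−p) = 12p − 1; against R: 4p + 7(1−p) = −3p + 7.
Setting these equal: 12p − 1 = −3p + 7 ⇒ 15p = 8 ⇒ p = 8/15, and the value is (12)·(8/15) − 1 = 27/5.
For Column: with q = P(L), equating I's and III's payoffs gives 7q + 4 = −8q + 7 ⇒ q = 1/5.

27/5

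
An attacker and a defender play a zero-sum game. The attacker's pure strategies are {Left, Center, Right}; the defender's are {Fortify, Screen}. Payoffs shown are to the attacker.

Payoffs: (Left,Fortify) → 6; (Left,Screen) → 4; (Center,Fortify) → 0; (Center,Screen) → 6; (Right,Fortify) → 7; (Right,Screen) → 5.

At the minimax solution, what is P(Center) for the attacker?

1/4

Row minima: Left → 4, Center → 0, Right → 5; maximin = 5.
Column maxima: Fortify → 7, Screen → 6; minimax = 6.
5 ≠ 6, so there is no saddle point; optimal play is mixed.
Left is strictly dominated by Right, so the attacker never plays it.
On the remaining 2×2 (Center, Right vs Fortify, Screen):
Let the attacker play Center with probability p. Expected payoff against Fortify: 0p + 7(1−p) = −7p + 7; against Screen: 6p + 5(1−p) = p + 5.
Setting these equal: −7p + 7 = p + 5 ⇒ −8p = -2 ⇒ p = 1/4, and the value is (-7)·(1/4) + 7 = 21/4.
For the defender: with q = P(Fortify), equating Center's and Right's payoffs gives −6q + 6 = 2q + 5 ⇒ q = 1/8.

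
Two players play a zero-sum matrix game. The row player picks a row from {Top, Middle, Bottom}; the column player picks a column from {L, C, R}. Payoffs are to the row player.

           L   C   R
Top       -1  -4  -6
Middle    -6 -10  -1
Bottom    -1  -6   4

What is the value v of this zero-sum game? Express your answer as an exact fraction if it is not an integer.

Row minima: Top → -6, Middle → -10, Bottom → -6; maximin = -6.
Column maxima: L → -1, C → -4, R → 4; minimax = -4.
-6 ≠ -4, so there is no saddle point; optimal play is mixed.
Middle is strictly dominated by Bottom, so the row player never plays it.
L is strictly dominated by C (it gives the row player strictly more in every row), so the column player never plays it.
On the remaining 2×2 (Top, Bottom vs C, R):
Let the row player play Top with probability p. Expected payoff against C: (-4)p + (-6)(1−p) = 2p − 6; against R: (-6)p + 4(1−p) = −10p + 4.
Setting these equal: 2p − 6 = −10p + 4 ⇒ 12p = 10 ⇒ p = 5/6, and the value is (2)·(5/6) − 6 = -13/3.
For the column player: with q = P(C), equating Top's and Bottom's payoffs gives 2q − 6 = −10q + 4 ⇒ q = 5/6.

-13/3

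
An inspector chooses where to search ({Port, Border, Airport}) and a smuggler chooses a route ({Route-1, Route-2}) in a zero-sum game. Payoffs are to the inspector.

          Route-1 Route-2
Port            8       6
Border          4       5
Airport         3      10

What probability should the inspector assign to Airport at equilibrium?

Row minima: Port → 6, Border → 4, Airport → 3; maximin = 6.
Column maxima: Route-1 → 8, Route-2 → 10; minimax = 8.
6 ≠ 8, so there is no saddle point; optimal play is mixed.
Border is strictly dominated by Port, so the inspector never plays it.
On the remaining 2×2 (Port, Airport vs Route-1, Route-2):
Let the inspector play Port with probability p. Expected payoff against Route-1: 8p + 3(1−p) = 5p + 3; against Route-2: 6p + 10(1−p) = −4p + 10.
Setting these equal: 5p + 3 = −4p + 10 ⇒ 9p = 7 ⇒ p = 7/9, and the value is (5)·(7/9) + 3 = 62/9.
For the smuggler: with q = P(Route-1), equating Port's and Airport's payoffs gives 2q + 6 = −7q + 10 ⇒ q = 4/9.

2/9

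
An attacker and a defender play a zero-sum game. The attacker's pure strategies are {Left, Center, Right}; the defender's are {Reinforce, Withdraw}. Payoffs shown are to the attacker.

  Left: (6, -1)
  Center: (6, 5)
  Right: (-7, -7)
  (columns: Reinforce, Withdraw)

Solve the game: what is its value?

5

Row minima: Left → -1, Center → 5, Right → -7; maximin = 5.
Column maxima: Reinforce → 6, Withdraw → 5; minimax = 5.
Since maximin = minimax = 5, there is a saddle point and the value is 5.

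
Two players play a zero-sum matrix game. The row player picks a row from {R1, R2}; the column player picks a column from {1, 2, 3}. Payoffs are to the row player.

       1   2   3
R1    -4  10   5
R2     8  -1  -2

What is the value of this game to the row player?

32/19

Row minima: R1 → -4, R2 → -2; maximin = -2.
Column maxima: 1 → 8, 2 → 10, 3 → 5; minimax = 5.
-2 ≠ 5, so there is no saddle point; optimal play is mixed.
2 is strictly dominated by 3 (it gives the row player strictly more in every row), so the column player never plays it.
On the remaining 2×2 (R1, R2 vs 1, 3):
Let the row player play R1 with probability p. Expected payoff against 1: (-4)p + 8(1−p) = −12p + 8; against 3: 5p + (-2)(1−p) = 7p − 2.
Setting these equal: −12p + 8 = 7p − 2 ⇒ −19p = -10 ⇒ p = 10/19, and the value is (-12)·(10/19) + 8 = 32/19.
For the column player: with q = P(1), equating R1's and R2's payoffs gives −9q + 5 = 10q − 2 ⇒ q = 7/19.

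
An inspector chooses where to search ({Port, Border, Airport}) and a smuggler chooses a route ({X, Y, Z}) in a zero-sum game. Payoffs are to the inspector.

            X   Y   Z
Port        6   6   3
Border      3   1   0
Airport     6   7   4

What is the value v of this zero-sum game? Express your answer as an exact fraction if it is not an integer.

Row minima: Port → 3, Border → 0, Airport → 4; maximin = 4.
Column maxima: X → 6, Y → 7, Z → 4; minimax = 4.
Since maximin = minimax = 4, there is a saddle point and the value is 4.

4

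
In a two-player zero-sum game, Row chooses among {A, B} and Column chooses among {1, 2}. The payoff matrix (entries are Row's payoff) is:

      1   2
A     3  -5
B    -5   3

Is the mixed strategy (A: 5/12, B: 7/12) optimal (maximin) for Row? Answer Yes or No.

No

Against 1 this mix gives (5/12)·3 + (7/12)·(-5) = -5/3.
Against 2 this mix gives (5/12)·(-5) + (7/12)·3 = -1/3.
Column will play 1, holding Row to -5/3. Shifting weight toward the row that does better against 1 would raise this floor (the equalizing mix achieves -1 against both 1 and 2), so the proposed strategy is not optimal.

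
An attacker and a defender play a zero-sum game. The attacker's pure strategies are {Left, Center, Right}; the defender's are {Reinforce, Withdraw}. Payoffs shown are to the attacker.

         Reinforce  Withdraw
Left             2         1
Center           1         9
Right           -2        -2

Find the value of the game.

Row minima: Left → 1, Center → 1, Right → -2; maximin = 1.
Column maxima: Reinforce → 2, Withdraw → 9; minimax = 2.
1 ≠ 2, so there is no saddle point; optimal play is mixed.
Right is strictly dominated by Left, so the attacker never plays it.
On the remaining 2×2 (Left, Center vs Reinforce, Withdraw):
Let the attacker play Left with probability p. Expected payoff against Reinforce: 2p + 1(1−p) = p + 1; against Withdraw: 1p + 9(1−p) = −8p + 9.
Setting these equal: p + 1 = −8p + 9 ⇒ 9p = 8 ⇒ p = 8/9, and the value is (1)·(8/9) + 1 = 17/9.
For the defender: with q = P(Reinforce), equating Left's and Center's payoffs gives q + 1 = −8q + 9 ⇒ q = 8/9.

17/9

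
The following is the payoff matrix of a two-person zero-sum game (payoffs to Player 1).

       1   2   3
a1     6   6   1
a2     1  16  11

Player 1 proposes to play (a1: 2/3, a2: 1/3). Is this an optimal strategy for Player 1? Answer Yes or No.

Against 1 this mix gives (2/3)·6 + (1/3)·1 = 13/3.
Against 2 this mix gives (2/3)·6 + (1/3)·16 = 28/3.
Against 3 this mix gives (2/3)·1 + (1/3)·11 = 13/3.
All of Player 2's active replies (1, 3) yield 13/3, and no column does worse for Player 1. The mix makes Player 2 indifferent and guarantees 13/3, so it is optimal.

Yes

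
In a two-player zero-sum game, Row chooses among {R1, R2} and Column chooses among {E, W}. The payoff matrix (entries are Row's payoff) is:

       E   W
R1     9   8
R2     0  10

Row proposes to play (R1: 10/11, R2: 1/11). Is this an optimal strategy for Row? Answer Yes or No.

Against E this mix gives (10/11)·9 + (1/11)·0 = 90/11.
Against W this mix gives (10/11)·8 + (1/11)·10 = 90/11.
All of Column's active replies (E, W) yield 90/11, and no column does worse for Row. The mix makes Column indifferent and guarantees 90/11, so it is optimal.

Yes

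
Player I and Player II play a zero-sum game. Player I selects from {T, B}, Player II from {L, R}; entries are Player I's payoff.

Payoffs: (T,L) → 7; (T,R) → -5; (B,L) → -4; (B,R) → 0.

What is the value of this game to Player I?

Row minima: T → -5, B → -4; maximin = -4.
Column maxima: L → 7, R → 0; minimax = 0.
-4 ≠ 0, so there is no saddle point; optimal play is mixed.
Let Player I play T with probability p. Expected payoff against L: 7p + (-4)(1−p) = 11p − 4; against R: (-5)p + 0(1−p) = −5p.
Setting these equal: 11p − 4 = −5p ⇒ 16p = 4 ⇒ p = 1/4, and the value is (11)·(1/4) − 4 = -5/4.
For Player II: with q = P(L), equating T's and B's payoffs gives 12q − 5 = −4q ⇒ q = 5/16.

-5/4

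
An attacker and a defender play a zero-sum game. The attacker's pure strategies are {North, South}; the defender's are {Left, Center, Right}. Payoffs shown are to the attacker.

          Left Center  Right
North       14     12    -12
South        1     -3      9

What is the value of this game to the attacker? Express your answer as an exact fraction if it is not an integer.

Row minima: North → -12, South → -3; maximin = -3.
Column maxima: Left → 14, Center → 12, Right → 9; minimax = 9.
-3 ≠ 9, so there is no saddle point; optimal play is mixed.
Left is strictly dominated by Center (it gives the attacker strictly more in every row), so the defender never plays it.
On the remaining 2×2 (North, South vs Center, Right):
Let the attacker play North with probability p. Expected payoff against Center: 12p + (-3)(1−p) = 15p − 3; against Right: (-12)p + 9(1−p) = −21p + 9.
Setting these equal: 15p − 3 = −21p + 9 ⇒ 36p = 12 ⇒ p = 1/3, and the value is (15)·(1/3) − 3 = 2.
For the defender: with q = P(Center), equating North's and South's payoffs gives 24q − 12 = −12q + 9 ⇒ q = 7/12.

2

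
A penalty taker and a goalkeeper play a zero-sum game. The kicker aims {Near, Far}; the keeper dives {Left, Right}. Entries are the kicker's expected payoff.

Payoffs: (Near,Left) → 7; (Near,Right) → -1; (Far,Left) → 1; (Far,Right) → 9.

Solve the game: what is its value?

Row minima: Near → -1, Far → 1; maximin = 1.
Column maxima: Left → 7, Right → 9; minimax = 7.
1 ≠ 7, so there is no saddle point; optimal play is mixed.
Let the kicker play Near with probability p. Expected payoff against Left: 7p + 1(1−p) = 6p + 1; against Right: (-1)p + 9(1−p) = −10p + 9.
Setting these equal: 6p + 1 = −10p + 9 ⇒ 16p = 8 ⇒ p = 1/2, and the value is (6)·(1/2) + 1 = 4.
For the keeper: with q = P(Left), equating Near's and Far's payoffs gives 8q − 1 = −8q + 9 ⇒ q = 5/8.

4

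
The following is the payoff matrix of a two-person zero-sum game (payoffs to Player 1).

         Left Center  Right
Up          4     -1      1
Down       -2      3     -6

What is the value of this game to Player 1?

Row minima: Up → -1, Down → -6; maximin = -1.
Column maxima: Left → 4, Center → 3, Right → 1; minimax = 1.
-1 ≠ 1, so there is no saddle point; optimal play is mixed.
Left is strictly dominated by Right (it gives Player 1 strictly more in every row), so Player 2 never plays it.
On the remaining 2×2 (Up, Down vs Center, Right):
Let Player 1 play Up with probability p. Expected payoff against Center: (-1)p + 3(1−p) = −4p + 3; against Right: 1p + (-6)(1−p) = 7p − 6.
Setting these equal: −4p + 3 = 7p − 6 ⇒ −11p = -9 ⇒ p = 9/11, and the value is (-4)·(9/11) + 3 = -3/11.
For Player 2: with q = P(Center), equating Up's and Down's payoffs gives −2q + 1 = 9q − 6 ⇒ q = 7/11.

-3/11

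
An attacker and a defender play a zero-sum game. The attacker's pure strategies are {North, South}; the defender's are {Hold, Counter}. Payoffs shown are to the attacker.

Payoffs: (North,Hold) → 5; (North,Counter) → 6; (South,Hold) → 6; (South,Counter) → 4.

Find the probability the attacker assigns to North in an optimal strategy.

Row minima: North → 5, South → 4; maximin = 5.
Column maxima: Hold → 6, Counter → 6; minimax = 6.
5 ≠ 6, so there is no saddle point; optimal play is mixed.
Let the attacker play North with probability p. Expected payoff against Hold: 5p + 6(1−p) = −p + 6; against Counter: 6p + 4(1−p) = 2p + 4.
Setting these equal: −p + 6 = 2p + 4 ⇒ −3p = -2 ⇒ p = 2/3, and the value is (-1)·(2/3) + 6 = 16/3.
For the defender: with q = P(Hold), equating North's and South's payoffs gives −q + 6 = 2q + 4 ⇒ q = 2/3.

2/3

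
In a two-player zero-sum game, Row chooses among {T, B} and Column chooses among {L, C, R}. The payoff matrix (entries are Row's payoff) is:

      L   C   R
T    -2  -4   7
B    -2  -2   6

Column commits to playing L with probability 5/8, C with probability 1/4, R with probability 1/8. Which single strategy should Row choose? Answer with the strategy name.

Expected payoff of T: (5/8)·(-2) + (1/4)·(-4) + (1/8)·7 = -11/8.
Expected payoff of B: (5/8)·(-2) + (1/4)·(-2) + (1/8)·6 = -1.
The largest is -1, so Row's best response is B.

B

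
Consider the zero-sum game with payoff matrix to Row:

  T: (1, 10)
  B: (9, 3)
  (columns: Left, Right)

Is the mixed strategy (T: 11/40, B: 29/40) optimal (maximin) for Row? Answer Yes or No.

No

Against Left this mix gives (11/40)·1 + (29/40)·9 = 34/5.
Against Right this mix gives (11/40)·10 + (29/40)·3 = 197/40.
Column will play Right, holding Row to 197/40. Shifting weight toward the row that does better against Right would raise this floor (the equalizing mix achieves 29/5 against both Right and Left), so the proposed strategy is not optimal.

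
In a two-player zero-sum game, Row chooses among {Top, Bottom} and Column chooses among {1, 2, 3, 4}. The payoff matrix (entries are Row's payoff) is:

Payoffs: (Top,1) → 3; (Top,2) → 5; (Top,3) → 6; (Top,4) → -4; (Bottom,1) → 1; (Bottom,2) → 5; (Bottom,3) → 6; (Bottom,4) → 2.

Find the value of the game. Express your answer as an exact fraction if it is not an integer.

Row minima: Top → -4, Bottom → 1; maximin = 1.
Column maxima: 1 → 3, 2 → 5, 3 → 6, 4 → 2; minimax = 2.
1 ≠ 2, so there is no saddle point; optimal play is mixed.
2 is strictly dominated by 1 (it gives Row strictly more in every row), so Column never plays it.
3 is strictly dominated by 1 (it gives Row strictly more in every row), so Column never plays it.
On the remaining 2×2 (Top, Bottom vs 1, 4):
Let Row play Top with probability p. Expected payoff against 1: 3p + 1(1−p) = 2p + 1; against 4: (-4)p + 2(1−p) = −6p + 2.
Setting these equal: 2p + 1 = −6p + 2 ⇒ 8p = 1 ⇒ p = 1/8, and the value is (2)·(1/8) + 1 = 5/4.
For Column: with q = P(1), equating Top's and Bottom's payoffs gives 7q − 4 = −q + 2 ⇒ q = 3/4.

5/4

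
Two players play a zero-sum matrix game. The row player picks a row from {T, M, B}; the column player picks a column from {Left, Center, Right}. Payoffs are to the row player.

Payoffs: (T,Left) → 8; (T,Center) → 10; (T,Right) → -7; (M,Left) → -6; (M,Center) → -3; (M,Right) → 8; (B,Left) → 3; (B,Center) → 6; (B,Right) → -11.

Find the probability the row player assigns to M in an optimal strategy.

15/29

Row minima: T → -7, M → -6, B → -11; maximin = -6.
Column maxima: Left → 8, Center → 10, Right → 8; minimax = 8.
-6 ≠ 8, so there is no saddle point; optimal play is mixed.
B is strictly dominated by T, so the row player never plays it.
Center is strictly dominated by Left (it gives the row player strictly more in every row), so the column player never plays it.
On the remaining 2×2 (T, M vs Left, Right):
Let the row player play T with probability p. Expected payoff against Left: 8p + (-6)(1−p) = 14p − 6; against Right: (-7)p + 8(1−p) = −15p + 8.
Setting these equal: 14p − 6 = −15p + 8 ⇒ 29p = 14 ⇒ p = 14/29, and the value is (14)·(14/29) − 6 = 22/29.
For the column player: with q = P(Left), equating T's and M's payoffs gives 15q − 7 = −14q + 8 ⇒ q = 15/29.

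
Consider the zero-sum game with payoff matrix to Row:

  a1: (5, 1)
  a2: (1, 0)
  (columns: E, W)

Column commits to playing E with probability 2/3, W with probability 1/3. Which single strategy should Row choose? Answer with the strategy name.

Expected payoff of a1: (2/3)·5 + (1/3)·1 = 11/3.
Expected payoff of a2: (2/3)·1 + (1/3)·0 = 2/3.
The largest is 11/3, so Row's best response is a1.

a1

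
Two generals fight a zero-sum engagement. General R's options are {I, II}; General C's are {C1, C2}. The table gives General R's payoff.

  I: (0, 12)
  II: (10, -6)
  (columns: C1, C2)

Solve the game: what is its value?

Row minima: I → 0, II → -6; maximin = 0.
Column maxima: C1 → 10, C2 → 12; minimax = 10.
0 ≠ 10, so there is no saddle point; optimal play is mixed.
Let General R play I with probability p. Expected payoff against C1: 0p + 10(1−p) = −10p + 10; against C2: 12p + (-6)(1−p) = 18p − 6.
Setting these equal: −10p + 10 = 18p − 6 ⇒ −28p = -16 ⇒ p = 4/7, and the value is (-10)·(4/7) + 10 = 30/7.
For General C: with q = P(C1), equating I's and II's payoffs gives −12q + 12 = 16q − 6 ⇒ q = 9/14.

30/7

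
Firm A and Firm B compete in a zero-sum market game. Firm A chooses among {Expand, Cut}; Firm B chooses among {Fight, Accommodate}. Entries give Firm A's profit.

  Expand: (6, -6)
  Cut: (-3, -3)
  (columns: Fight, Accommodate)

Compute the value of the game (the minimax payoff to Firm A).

-3

Row minima: Expand → -6, Cut → -3; maximin = -3.
Column maxima: Fight → 6, Accommodate → -3; minimax = -3.
Since maximin = minimax = -3, there is a saddle point and the value is -3.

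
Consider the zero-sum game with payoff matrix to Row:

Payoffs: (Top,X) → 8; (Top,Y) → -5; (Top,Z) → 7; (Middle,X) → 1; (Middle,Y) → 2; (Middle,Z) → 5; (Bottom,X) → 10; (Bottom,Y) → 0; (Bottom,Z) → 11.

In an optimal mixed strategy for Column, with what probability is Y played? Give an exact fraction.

9/11

Row minima: Top → -5, Middle → 1, Bottom → 0; maximin = 1.
Column maxima: X → 10, Y → 2, Z → 11; minimax = 2.
1 ≠ 2, so there is no saddle point; optimal play is mixed.
Top is strictly dominated by Bottom, so Row never plays it.
With Top eliminated, Z is strictly dominated by X (it gives Row strictly more in every remaining row), so Column never plays it.
On the remaining 2×2 (Middle, Bottom vs X, Y):
Let Row play Middle with probability p. Expected payoff against X: 1p + 10(1−p) = −9p + 10; against Y: 2p + 0(1−p) = 2p.
Setting these equal: −9p + 10 = 2p ⇒ −11p = -10 ⇒ p = 10/11, and the value is (-9)·(10/11) + 10 = 20/11.
For Column: with q = P(X), equating Middle's and Bottom's payoffs gives −q + 2 = 10q ⇒ q = 2/11.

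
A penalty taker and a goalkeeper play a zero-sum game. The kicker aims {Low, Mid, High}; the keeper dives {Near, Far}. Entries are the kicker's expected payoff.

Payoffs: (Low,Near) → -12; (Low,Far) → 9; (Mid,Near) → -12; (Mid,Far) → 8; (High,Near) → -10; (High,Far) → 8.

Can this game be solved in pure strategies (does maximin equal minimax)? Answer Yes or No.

Row minima: Low → -12, Mid → -12, High → -10; maximin = -10.
Column maxima: Near → -10, Far → 9; minimax = -10.
maximin = minimax = -10, so a saddle point exists.

Yes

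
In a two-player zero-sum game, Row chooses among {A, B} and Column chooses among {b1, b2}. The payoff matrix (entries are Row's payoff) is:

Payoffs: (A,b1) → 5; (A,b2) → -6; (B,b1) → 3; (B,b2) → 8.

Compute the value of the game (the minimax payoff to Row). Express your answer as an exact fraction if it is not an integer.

29/8

Row minima: A → -6, B → 3; maximin = 3.
Column maxima: b1 → 5, b2 → 8; minimax = 5.
3 ≠ 5, so there is no saddle point; optimal play is mixed.
Let Row play A with probability p. Expected payoff against b1: 5p + 3(1−p) = 2p + 3; against b2: (-6)p + 8(1−p) = −14p + 8.
Setting these equal: 2p + 3 = −14p + 8 ⇒ 16p = 5 ⇒ p = 5/16, and the value is (2)·(5/16) + 3 = 29/8.
For Column: with q = P(b1), equating A's and B's payoffs gives 11q − 6 = −5q + 8 ⇒ q = 7/8.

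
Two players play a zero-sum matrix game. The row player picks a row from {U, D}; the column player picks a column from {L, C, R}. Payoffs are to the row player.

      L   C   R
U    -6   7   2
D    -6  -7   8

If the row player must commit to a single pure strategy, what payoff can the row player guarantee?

Row minima: U → -6, D → -7.
The best of these is -6.

-6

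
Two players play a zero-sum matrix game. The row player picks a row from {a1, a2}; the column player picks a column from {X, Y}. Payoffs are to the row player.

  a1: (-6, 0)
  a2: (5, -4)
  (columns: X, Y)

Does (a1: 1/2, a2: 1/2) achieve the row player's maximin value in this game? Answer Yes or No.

Against X this mix gives (1/2)·(-6) + (1/2)·5 = -1/2.
Against Y this mix gives (1/2)·0 + (1/2)·(-4) = -2.
The column player will play Y, holding the row player to -2. Shifting weight toward the row that does better against Y would raise this floor (the equalizing mix achieves -8/5 against both Y and X), so the proposed strategy is not optimal.

No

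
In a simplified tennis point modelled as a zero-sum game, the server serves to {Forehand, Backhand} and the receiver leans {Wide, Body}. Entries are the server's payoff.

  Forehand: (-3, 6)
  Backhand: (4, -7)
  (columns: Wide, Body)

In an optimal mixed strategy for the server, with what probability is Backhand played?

Row minima: Forehand → -3, Backhand → -7; maximin = -3.
Column maxima: Wide → 4, Body → 6; minimax = 4.
-3 ≠ 4, so there is no saddle point; optimal play is mixed.
Let the server play Forehand with probability p. Expected payoff against Wide: (-3)p + 4(1−p) = −7p + 4; against Body: 6p + (-7)(1−p) = 13p − 7.
Setting these equal: −7p + 4 = 13p − 7 ⇒ −20p = -11 ⇒ p = 11/20, and the value is (-7)·(11/20) + 4 = 3/20.
For the receiver: with q = P(Wide), equating Forehand's and Backhand's payoffs gives −9q + 6 = 11q − 7 ⇒ q = 13/20.

9/20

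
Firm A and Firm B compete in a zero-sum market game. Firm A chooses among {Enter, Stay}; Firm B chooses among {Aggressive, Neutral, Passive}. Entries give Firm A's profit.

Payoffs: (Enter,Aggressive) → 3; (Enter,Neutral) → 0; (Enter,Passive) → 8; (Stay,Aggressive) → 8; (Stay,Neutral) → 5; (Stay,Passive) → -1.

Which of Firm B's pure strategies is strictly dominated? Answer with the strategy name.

Neutral holds Firm A's payoff strictly below Aggressive in every row: 0 < 3, 5 < 8.
So Aggressive is strictly dominated for Firm B.

Aggressive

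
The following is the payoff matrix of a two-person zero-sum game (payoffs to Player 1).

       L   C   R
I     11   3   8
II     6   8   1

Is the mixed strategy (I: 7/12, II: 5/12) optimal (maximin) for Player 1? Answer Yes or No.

Against L this mix gives (7/12)·11 + (5/12)·6 = 107/12.
Against C this mix gives (7/12)·3 + (5/12)·8 = 61/12.
Against R this mix gives (7/12)·8 + (5/12)·1 = 61/12.
All of Player 2's active replies (C, R) yield 61/12, and no column does worse for Player 1. The mix makes Player 2 indifferent and guarantees 61/12, so it is optimal.

Yes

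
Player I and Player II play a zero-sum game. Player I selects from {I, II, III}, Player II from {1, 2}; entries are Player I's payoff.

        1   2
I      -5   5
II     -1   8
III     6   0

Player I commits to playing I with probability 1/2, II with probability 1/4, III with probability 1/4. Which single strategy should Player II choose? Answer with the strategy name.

If Player II plays 1, Player I's expected payoff is (1/2)·(-5) + (1/4)·(-1) + (1/4)·6 = -5/4.
If Player II plays 2, Player I's expected payoff is (1/2)·5 + (1/4)·8 + (1/4)·0 = 9/2.
Player II minimizes Player I's payoff; the smallest is -5/4, so the best response is 1.

1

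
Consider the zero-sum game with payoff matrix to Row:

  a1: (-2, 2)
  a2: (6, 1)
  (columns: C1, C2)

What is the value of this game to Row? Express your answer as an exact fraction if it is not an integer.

Row minima: a1 → -2, a2 → 1; maximin = 1.
Column maxima: C1 → 6, C2 → 2; minimax = 2.
1 ≠ 2, so there is no saddle point; optimal play is mixed.
Let Row play a1 with probability p. Expected payoff against C1: (-2)p + 6(1−p) = −8p + 6; against C2: 2p + 1(1−p) = p + 1.
Setting these equal: −8p + 6 = p + 1 ⇒ −9p = -5 ⇒ p = 5/9, and the value is (-8)·(5/9) + 6 = 14/9.
For Column: with q = P(C1), equating a1's and a2's payoffs gives −4q + 2 = 5q + 1 ⇒ q = 1/9.

14/9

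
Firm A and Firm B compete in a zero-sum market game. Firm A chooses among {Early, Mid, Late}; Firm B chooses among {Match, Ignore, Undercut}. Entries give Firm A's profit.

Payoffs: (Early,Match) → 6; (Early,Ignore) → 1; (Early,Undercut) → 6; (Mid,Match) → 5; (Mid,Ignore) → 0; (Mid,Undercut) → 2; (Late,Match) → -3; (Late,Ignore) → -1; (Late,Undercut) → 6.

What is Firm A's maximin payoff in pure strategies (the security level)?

Row minima: Early → 1, Mid → 0, Late → -3.
The best of these is 1.

1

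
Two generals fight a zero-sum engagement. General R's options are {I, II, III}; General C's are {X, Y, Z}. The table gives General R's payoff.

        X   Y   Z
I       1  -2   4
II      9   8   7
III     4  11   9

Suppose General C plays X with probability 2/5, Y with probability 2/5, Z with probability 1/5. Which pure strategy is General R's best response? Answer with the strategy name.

II

Expected payoff of I: (2/5)·1 + (2/5)·(-2) + (1/5)·4 = 2/5.
Expected payoff of II: (2/5)·9 + (2/5)·8 + (1/5)·7 = 41/5.
Expected payoff of III: (2/5)·4 + (2/5)·11 + (1/5)·9 = 39/5.
The largest is 41/5, so General R's best response is II.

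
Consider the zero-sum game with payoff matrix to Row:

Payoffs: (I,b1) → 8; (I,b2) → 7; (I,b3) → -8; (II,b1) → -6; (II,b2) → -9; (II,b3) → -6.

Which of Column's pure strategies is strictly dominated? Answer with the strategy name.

b2 holds Row's payoff strictly below b1 in every row: 7 < 8, -9 < -6.
So b1 is strictly dominated for Column.

b1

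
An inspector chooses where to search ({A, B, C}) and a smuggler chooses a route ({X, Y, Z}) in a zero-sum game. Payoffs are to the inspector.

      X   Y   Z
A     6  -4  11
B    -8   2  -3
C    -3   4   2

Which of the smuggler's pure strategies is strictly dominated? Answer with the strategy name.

Z

X holds the inspector's payoff strictly below Z in every row: 6 < 11, -8 < -3, -3 < 2.
So Z is strictly dominated for the smuggler.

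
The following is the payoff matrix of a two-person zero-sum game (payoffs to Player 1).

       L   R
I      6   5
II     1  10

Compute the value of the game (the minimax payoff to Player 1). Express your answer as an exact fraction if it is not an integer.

Row minima: I → 5, II → 1; maximin = 5.
Column maxima: L → 6, R → 10; minimax = 6.
5 ≠ 6, so there is no saddle point; optimal play is mixed.
Let Player 1 play I with probability p. Expected payoff against L: 6p + 1(1−p) = 5p + 1; against R: 5p + 10(1−p) = −5p + 10.
Setting these equal: 5p + 1 = −5p + 10 ⇒ 10p = 9 ⇒ p = 9/10, and the value is (5)·(9/10) + 1 = 11/2.
For Player 2: with q = P(L), equating I's and II's payoffs gives q + 5 = −9q + 10 ⇒ q = 1/2.

11/2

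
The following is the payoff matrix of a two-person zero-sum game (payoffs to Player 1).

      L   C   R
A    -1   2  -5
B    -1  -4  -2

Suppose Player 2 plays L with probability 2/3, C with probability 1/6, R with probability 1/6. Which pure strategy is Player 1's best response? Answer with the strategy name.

A

Expected payoff of A: (2/3)·(-1) + (1/6)·2 + (1/6)·(-5) = -7/6.
Expected payoff of B: (2/3)·(-1) + (1/6)·(-4) + (1/6)·(-2) = -5/3.
The largest is -7/6, so Player 1's best response is A.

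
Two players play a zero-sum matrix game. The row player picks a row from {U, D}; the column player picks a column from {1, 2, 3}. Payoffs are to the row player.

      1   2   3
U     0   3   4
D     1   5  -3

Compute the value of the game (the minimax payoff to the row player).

Row minima: U → 0, D → -3; maximin = 0.
Column maxima: 1 → 1, 2 → 5, 3 → 4; minimax = 1.
0 ≠ 1, so there is no saddle point; optimal play is mixed.
2 is strictly dominated by 1 (it gives the row player strictly more in every row), so the column player never plays it.
On the remaining 2×2 (U, D vs 1, 3):
Let the row player play U with probability p. Expected payoff against 1: 0p + 1(1−p) = −p + 1; against 3: 4p + (-3)(1−p) = 7p − 3.
Setting these equal: −p + 1 = 7p − 3 ⇒ −8p = -4 ⇒ p = 1/2, and the value is (-1)·(1/2) + 1 = 1/2.
For the column player: with q = P(1), equating U's and D's payoffs gives −4q + 4 = 4q − 3 ⇒ q = 7/8.

1/2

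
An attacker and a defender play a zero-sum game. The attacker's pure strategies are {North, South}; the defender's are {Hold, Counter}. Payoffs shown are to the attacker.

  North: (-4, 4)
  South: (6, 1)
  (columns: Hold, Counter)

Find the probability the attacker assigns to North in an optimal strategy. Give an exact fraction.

5/13

Row minima: North → -4, South → 1; maximin = 1.
Column maxima: Hold → 6, Counter → 4; minimax = 4.
1 ≠ 4, so there is no saddle point; optimal play is mixed.
Let the attacker play North with probability p. Expected payoff against Hold: (-4)p + 6(1−p) = −10p + 6; against Counter: 4p + 1(1−p) = 3p + 1.
Setting these equal: −10p + 6 = 3p + 1 ⇒ −13p = -5 ⇒ p = 5/13, and the value is (-10)·(5/13) + 6 = 28/13.
For the defender: with q = P(Hold), equating North's and South's payoffs gives −8q + 4 = 5q + 1 ⇒ q = 3/13.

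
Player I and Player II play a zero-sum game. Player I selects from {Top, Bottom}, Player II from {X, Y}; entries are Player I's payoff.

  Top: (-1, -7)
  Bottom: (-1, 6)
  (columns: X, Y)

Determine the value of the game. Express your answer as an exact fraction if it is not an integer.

-1

Row minima: Top → -7, Bottom → -1; maximin = -1.
Column maxima: X → -1, Y → 6; minimax = -1.
Since maximin = minimax = -1, there is a saddle point and the value is -1.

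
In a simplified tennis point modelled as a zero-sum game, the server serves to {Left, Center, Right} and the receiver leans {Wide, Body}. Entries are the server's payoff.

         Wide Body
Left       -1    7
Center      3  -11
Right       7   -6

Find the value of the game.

43/21

Row minima: Left → -1, Center → -11, Right → -6; maximin = -1.
Column maxima: Wide → 7, Body → 7; minimax = 7.
-1 ≠ 7, so there is no saddle point; optimal play is mixed.
Center is strictly dominated by Right, so the server never plays it.
On the remaining 2×2 (Left, Right vs Wide, Body):
Let the server play Left with probability p. Expected payoff against Wide: (-1)p + 7(1−p) = −8p + 7; against Body: 7p + (-6)(1−p) = 13p − 6.
Setting these equal: −8p + 7 = 13p − 6 ⇒ −21p = -13 ⇒ p = 13/21, and the value is (-8)·(13/21) + 7 = 43/21.
For the receiver: with q = P(Wide), equating Left's and Right's payoffs gives −8q + 7 = 13q − 6 ⇒ q = 13/21.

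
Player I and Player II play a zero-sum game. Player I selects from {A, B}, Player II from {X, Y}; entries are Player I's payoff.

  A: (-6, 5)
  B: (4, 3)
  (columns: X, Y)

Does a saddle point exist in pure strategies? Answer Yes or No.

Row minima: A → -6, B → 3; maximin = 3.
Column maxima: X → 4, Y → 5; minimax = 4.
3 ≠ 4, so no pure-strategy equilibrium exists.

No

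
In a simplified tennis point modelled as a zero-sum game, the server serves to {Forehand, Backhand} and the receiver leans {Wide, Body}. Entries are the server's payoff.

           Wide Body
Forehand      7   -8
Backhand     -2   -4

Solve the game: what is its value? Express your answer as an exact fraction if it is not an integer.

-4

Row minima: Forehand → -8, Backhand → -4; maximin = -4.
Column maxima: Wide → 7, Body → -4; minimax = -4.
Since maximin = minimax = -4, there is a saddle point and the value is -4.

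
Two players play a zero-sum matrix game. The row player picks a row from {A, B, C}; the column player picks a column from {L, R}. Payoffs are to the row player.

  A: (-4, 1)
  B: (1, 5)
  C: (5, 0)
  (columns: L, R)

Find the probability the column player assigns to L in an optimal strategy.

Row minima: A → -4, B → 1, C → 0; maximin = 1.
Column maxima: L → 5, R → 5; minimax = 5.
1 ≠ 5, so there is no saddle point; optimal play is mixed.
A is strictly dominated by B, so the row player never plays it.
On the remaining 2×2 (B, C vs L, R):
Let the row player play B with probability p. Expected payoff against L: 1p + 5(1−p) = −4p + 5; against R: 5p + 0(1−p) = 5p.
Setting these equal: −4p + 5 = 5p ⇒ −9p = -5 ⇒ p = 5/9, and the value is (-4)·(5/9) + 5 = 25/9.
For the column player: with q = P(L), equating B's and C's payoffs gives −4q + 5 = 5q ⇒ q = 5/9.

5/9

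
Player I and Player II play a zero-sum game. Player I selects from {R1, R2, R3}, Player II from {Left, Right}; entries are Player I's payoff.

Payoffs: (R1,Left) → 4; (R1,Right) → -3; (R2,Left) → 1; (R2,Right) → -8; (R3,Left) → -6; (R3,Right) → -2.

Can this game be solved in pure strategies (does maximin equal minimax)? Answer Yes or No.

Row minima: R1 → -3, R2 → -8, R3 → -6; maximin = -3.
Column maxima: Left → 4, Right → -2; minimax = -2.
-3 ≠ -2, so no pure-strategy equilibrium exists.

No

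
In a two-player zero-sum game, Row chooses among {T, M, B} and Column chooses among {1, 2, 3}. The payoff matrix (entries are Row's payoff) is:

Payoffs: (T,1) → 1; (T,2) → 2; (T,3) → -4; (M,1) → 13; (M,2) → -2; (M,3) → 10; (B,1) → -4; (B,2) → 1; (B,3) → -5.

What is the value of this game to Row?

2/3

Row minima: T → -4, M → -2, B → -5; maximin = -2.
Column maxima: 1 → 13, 2 → 2, 3 → 10; minimax = 2.
-2 ≠ 2, so there is no saddle point; optimal play is mixed.
B is strictly dominated by T, so Row never plays it.
1 is strictly dominated by 3 (it gives Row strictly more in every row), so Column never plays it.
On the remaining 2×2 (T, M vs 2, 3):
Let Row play T with probability p. Expected payoff against 2: 2p + (-2)(1−p) = 4p − 2; against 3: (-4)p + 10(1−p) = −14p + 10.
Setting these equal: 4p − 2 = −14p + 10 ⇒ 18p = 12 ⇒ p = 2/3, and the value is (4)·(2/3) − 2 = 2/3.
For Column: with q = P(2), equating T's and M's payoffs gives 6q − 4 = −12q + 10 ⇒ q = 7/9.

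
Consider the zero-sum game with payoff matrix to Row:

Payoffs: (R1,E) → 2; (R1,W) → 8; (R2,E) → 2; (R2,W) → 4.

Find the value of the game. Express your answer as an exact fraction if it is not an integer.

Row minima: R1 → 2, R2 → 2; maximin = 2.
Column maxima: E → 2, W → 8; minimax = 2.
Since maximin = minimax = 2, there is a saddle point and the value is 2.

2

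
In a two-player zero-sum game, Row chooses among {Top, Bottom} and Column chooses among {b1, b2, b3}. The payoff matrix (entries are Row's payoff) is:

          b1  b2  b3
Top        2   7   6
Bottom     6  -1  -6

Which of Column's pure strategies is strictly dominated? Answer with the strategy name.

b3 holds Row's payoff strictly below b2 in every row: 6 < 7, -6 < -1.
So b2 is strictly dominated for Column.

b2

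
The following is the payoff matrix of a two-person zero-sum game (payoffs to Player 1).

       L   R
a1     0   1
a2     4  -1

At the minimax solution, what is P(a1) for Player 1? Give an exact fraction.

5/6

Row minima: a1 → 0, a2 → -1; maximin = 0.
Column maxima: L → 4, R → 1; minimax = 1.
0 ≠ 1, so there is no saddle point; optimal play is mixed.
Let Player 1 play a1 with probability p. Expected payoff against L: 0p + 4(1−p) = −4p + 4; against R: 1p + (-1)(1−p) = 2p − 1.
Setting these equal: −4p + 4 = 2p − 1 ⇒ −6p = -5 ⇒ p = 5/6, and the value is (-4)·(5/6) + 4 = 2/3.
For Player 2: with q = P(L), equating a1's and a2's payoffs gives −q + 1 = 5q − 1 ⇒ q = 1/3.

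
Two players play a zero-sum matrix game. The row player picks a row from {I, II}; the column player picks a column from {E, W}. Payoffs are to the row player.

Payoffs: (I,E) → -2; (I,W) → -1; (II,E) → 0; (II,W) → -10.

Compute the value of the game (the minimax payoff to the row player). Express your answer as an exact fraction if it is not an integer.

-20/11

Row minima: I → -2, II → -10; maximin = -2.
Column maxima: E → 0, W → -1; minimax = -1.
-2 ≠ -1, so there is no saddle point; optimal play is mixed.
Let the row player play I with probability p. Expected payoff against E: (-2)p + 0(1−p) = −2p; against W: (-1)p + (-10)(1−p) = 9p − 10.
Setting these equal: −2p = 9p − 10 ⇒ −11p = -10 ⇒ p = 10/11, and the value is (-2)·(10/11) = -20/11.
For the column player: with q = P(E), equating I's and II's payoffs gives −q − 1 = 10q − 10 ⇒ q = 9/11.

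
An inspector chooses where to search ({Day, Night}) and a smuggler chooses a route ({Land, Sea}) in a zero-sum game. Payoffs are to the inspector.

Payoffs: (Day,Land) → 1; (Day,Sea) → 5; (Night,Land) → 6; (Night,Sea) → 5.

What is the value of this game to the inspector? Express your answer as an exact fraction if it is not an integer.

Row minima: Day → 1, Night → 5; maximin = 5.
Column maxima: Land → 6, Sea → 5; minimax = 5.
Since maximin = minimax = 5, there is a saddle point and the value is 5.

5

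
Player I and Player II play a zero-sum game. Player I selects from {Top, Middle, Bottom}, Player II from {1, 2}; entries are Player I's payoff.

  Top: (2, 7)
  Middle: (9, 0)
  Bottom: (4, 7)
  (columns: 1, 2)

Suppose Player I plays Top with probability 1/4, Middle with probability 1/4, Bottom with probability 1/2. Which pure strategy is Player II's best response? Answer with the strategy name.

If Player II plays 1, Player I's expected payoff is (1/4)·2 + (1/4)·9 + (1/2)·4 = 19/4.
If Player II plays 2, Player I's expected payoff is (1/4)·7 + (1/4)·0 + (1/2)·7 = 21/4.
Player II minimizes Player I's payoff; the smallest is 19/4, so the best response is 1.

1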